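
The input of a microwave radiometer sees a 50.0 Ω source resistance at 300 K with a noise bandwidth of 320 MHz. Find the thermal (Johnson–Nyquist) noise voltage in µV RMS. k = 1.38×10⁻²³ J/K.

16.3 µV

V_n = √(4kTRB)
4kTRB = 4 × 1.38×10⁻²³ × 300 × 5.00×10¹ × 3.20×10⁸ = 2.65×10⁻¹⁰ V²
V_n = √(2.65×10⁻¹⁰) = 1.63×10⁻⁵ V = 16.3 µV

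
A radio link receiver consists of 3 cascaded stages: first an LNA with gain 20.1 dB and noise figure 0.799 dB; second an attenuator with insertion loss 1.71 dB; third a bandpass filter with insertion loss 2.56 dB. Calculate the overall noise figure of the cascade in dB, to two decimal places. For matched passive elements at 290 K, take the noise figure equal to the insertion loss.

0.86 dB

Convert to linear (a loss of L dB is a gain of −L dB): F_i = 10^(NF_i/10), G_i = 10^(G_i,dB/10)
  Stage 1: F_1 = 10^(0.799/10) = 1.202, G_1 = 10^(20.1/10) = 102.3
  Stage 2: F_2 = 10^(1.71/10) = 1.483, G_2 = 10^(−1.71/10) = 0.6745
  Stage 3: F_3 = 10^(2.56/10) = 1.803, G_3 = 10^(−2.56/10) = 0.5546
Friis cascade:
  F = 1.202 + (1.483 − 1)/102.3 + (1.803 − 1)/69.02 = 1.218
NF = 10 log₁₀(1.218) = 0.86 dB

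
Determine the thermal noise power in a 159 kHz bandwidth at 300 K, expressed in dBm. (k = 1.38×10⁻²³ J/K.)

P_n = kTB = 1.38×10⁻²³ × 300 × 1.59×10⁵ = 6.58×10⁻¹⁶ W
In dBm: 10 log₁₀(6.58×10⁻¹⁶ / 10⁻³) = −121.8 dBm

−121.8 dBm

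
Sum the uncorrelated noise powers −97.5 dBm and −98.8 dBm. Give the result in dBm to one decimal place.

−95.1 dBm

Convert to linear, add, convert back:
P₁ = 1.78×10⁻¹³ W, P₂ = 1.32×10⁻¹³ W
P_tot = 3.10×10⁻¹³ W → 10 log₁₀(P_tot / 10⁻³) = −95.1 dBm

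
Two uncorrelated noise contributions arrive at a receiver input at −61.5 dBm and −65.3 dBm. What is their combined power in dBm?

−60.0 dBm

Convert to linear, add, convert back:
P₁ = 7.08×10⁻¹⁰ W, P₂ = 2.95×10⁻¹⁰ W
P_tot = 1.00×10⁻⁹ W → 10 log₁₀(P_tot / 10⁻³) = −60.0 dBm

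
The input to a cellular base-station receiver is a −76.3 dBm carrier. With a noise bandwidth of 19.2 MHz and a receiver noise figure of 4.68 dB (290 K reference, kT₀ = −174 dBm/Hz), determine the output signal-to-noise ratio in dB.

Noise floor: N = −174 + 10 log₁₀(B) + NF
10 log₁₀(1.92×10⁷) = 72.83 dB
N = −174 + 72.83 + 4.68 = −96.49 dBm
SNR = P_sig − N = −76.3 − (−96.49) = 20.19 dB → 20.2 dB

20.2 dB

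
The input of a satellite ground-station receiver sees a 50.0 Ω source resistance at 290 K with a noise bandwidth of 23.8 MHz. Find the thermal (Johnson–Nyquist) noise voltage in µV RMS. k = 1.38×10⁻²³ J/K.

V_n = √(4kTRB)
4kTRB = 4 × 1.38×10⁻²³ × 290 × 5.00×10¹ × 2.38×10⁷ = 1.90×10⁻¹¹ V²
V_n = √(1.90×10⁻¹¹) = 4.36×10⁻⁶ V = 4.36 µV

4.36 µV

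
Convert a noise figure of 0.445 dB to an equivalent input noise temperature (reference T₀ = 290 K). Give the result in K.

F = 10^(0.445/10) = 1.1079
T_e = (F − 1)·T₀ = (1.1079 − 1) × 290 = 31.3 K

31.3 K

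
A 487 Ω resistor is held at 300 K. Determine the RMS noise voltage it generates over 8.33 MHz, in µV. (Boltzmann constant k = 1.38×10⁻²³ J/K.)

8.20 µV

V_n = √(4kTRB)
4kTRB = 4 × 1.38×10⁻²³ × 300 × 4.87×10² × 8.33×10⁶ = 6.72×10⁻¹¹ V²
V_n = √(6.72×10⁻¹¹) = 8.20×10⁻⁶ V = 8.20 µV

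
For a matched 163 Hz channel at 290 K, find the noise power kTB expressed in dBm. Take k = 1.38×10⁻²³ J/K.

P_n = kTB = 1.38×10⁻²³ × 290 × 1.63×10² = 6.52×10⁻¹⁹ W
In dBm: 10 log₁₀(6.52×10⁻¹⁹ / 10⁻³) = −151.9 dBm

−151.9 dBm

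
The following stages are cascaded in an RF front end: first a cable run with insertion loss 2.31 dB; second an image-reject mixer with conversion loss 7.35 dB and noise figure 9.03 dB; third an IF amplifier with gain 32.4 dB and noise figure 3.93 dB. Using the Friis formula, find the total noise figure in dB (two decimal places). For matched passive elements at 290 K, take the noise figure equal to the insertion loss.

Convert to linear (a loss of L dB is a gain of −L dB): F_i = 10^(NF_i/10), G_i = 10^(G_i,dB/10)
  Stage 1: F_1 = 10^(2.31/10) = 1.702, G_1 = 10^(−2.31/10) = 0.5875
  Stage 2: F_2 = 10^(9.03/10) = 7.998, G_2 = 10^(−7.35/10) = 0.1841
  Stage 3: F_3 = 10^(3.93/10) = 2.472, G_3 = 10^(32.4/10) = 1738
Friis cascade:
  F = 1.702 + (7.998 − 1)/0.5875 + (2.472 − 1)/0.1081 = 27.22
NF = 10 log₁₀(27.22) = 14.35 dB

14.35 dB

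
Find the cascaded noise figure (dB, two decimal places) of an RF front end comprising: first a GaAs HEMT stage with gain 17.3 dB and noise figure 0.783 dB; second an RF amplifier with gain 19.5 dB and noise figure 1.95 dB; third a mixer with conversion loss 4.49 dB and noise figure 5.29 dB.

Convert to linear (a loss of L dB is a gain of −L dB): F_i = 10^(NF_i/10), G_i = 10^(G_i,dB/10)
  Stage 1: F_1 = 10^(0.783/10) = 1.198, G_1 = 10^(17.3/10) = 53.70
  Stage 2: F_2 = 10^(1.95/10) = 1.567, G_2 = 10^(19.5/10) = 89.13
  Stage 3: F_3 = 10^(5.29/10) = 3.381, G_3 = 10^(−4.49/10) = 0.3556
Friis cascade:
  F = 1.198 + (1.567 − 1)/53.70 + (3.381 − 1)/4786 = 1.209
NF = 10 log₁₀(1.209) = 0.82 dB

0.82 dB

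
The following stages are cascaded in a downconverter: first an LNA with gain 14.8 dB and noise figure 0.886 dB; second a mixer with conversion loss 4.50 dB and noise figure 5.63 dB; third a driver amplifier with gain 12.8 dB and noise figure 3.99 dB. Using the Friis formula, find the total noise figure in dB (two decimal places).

Convert to linear (a loss of L dB is a gain of −L dB): F_i = 10^(NF_i/10), G_i = 10^(G_i,dB/10)
  Stage 1: F_1 = 10^(0.886/10) = 1.226, G_1 = 10^(14.8/10) = 30.20
  Stage 2: F_2 = 10^(5.63/10) = 3.656, G_2 = 10^(−4.50/10) = 0.3548
  Stage 3: F_3 = 10^(3.99/10) = 2.506, G_3 = 10^(12.8/10) = 19.05
Friis cascade:
  F = 1.226 + (3.656 − 1)/30.20 + (2.506 − 1)/10.72 = 1.455
NF = 10 log₁₀(1.455) = 1.63 dB

1.63 dB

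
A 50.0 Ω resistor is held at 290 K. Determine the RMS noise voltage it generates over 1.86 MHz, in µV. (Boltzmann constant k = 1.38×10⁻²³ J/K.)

V_n = √(4kTRB)
4kTRB = 4 × 1.38×10⁻²³ × 290 × 5.00×10¹ × 1.86×10⁶ = 1.49×10⁻¹² V²
V_n = √(1.49×10⁻¹²) = 1.22×10⁻⁶ V = 1.22 µV

1.22 µV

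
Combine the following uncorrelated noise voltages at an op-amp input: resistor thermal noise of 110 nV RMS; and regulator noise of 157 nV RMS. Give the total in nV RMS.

192 nV

Uncorrelated sources add in power (mean-square): V_tot = √(ΣV_i²)
V_tot = √[(1.10×10⁻⁷)² + (1.57×10⁻⁷)²] = 1.92×10⁻⁷ V = 192 nV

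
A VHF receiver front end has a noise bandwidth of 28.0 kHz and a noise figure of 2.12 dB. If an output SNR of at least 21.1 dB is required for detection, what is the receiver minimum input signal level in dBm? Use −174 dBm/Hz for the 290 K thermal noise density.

Sensitivity = −174 + 10 log₁₀(B) + NF + SNR_min
= −174 + 44.47 + 2.12 + 21.1
= −106.31 dBm → −106.3 dBm

−106.3 dBm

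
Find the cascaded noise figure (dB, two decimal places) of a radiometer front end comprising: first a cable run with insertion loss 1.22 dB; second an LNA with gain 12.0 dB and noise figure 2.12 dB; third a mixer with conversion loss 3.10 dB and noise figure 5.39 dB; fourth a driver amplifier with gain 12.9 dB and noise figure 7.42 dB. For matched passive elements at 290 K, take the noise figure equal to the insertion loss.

4.96 dB

Convert to linear (a loss of L dB is a gain of −L dB): F_i = 10^(NF_i/10), G_i = 10^(G_i,dB/10)
  Stage 1: F_1 = 10^(1.22/10) = 1.324, G_1 = 10^(−1.22/10) = 0.7551
  Stage 2: F_2 = 10^(2.12/10) = 1.629, G_2 = 10^(12.0/10) = 15.85
  Stage 3: F_3 = 10^(5.39/10) = 3.459, G_3 = 10^(−3.10/10) = 0.4898
  Stage 4: F_4 = 10^(7.42/10) = 5.521, G_4 = 10^(12.9/10) = 19.50
Friis cascade:
  F = 1.324 + (1.629 − 1)/0.7551 + (3.459 − 1)/11.97 + (5.521 − 1)/5.861 = 3.135
NF = 10 log₁₀(3.135) = 4.96 dB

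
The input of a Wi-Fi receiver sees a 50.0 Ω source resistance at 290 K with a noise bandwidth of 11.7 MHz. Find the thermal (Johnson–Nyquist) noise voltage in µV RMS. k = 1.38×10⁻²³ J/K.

V_n = √(4kTRB)
4kTRB = 4 × 1.38×10⁻²³ × 290 × 5.00×10¹ × 1.17×10⁷ = 9.36×10⁻¹² V²
V_n = √(9.36×10⁻¹²) = 3.06×10⁻⁶ V = 3.06 µV

3.06 µV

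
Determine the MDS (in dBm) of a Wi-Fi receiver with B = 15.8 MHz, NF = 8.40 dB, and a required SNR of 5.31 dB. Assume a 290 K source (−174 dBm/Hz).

Sensitivity = −174 + 10 log₁₀(B) + NF + SNR_min
= −174 + 71.99 + 8.40 + 5.31
= −88.30 dBm → −88.3 dBm

−88.3 dBm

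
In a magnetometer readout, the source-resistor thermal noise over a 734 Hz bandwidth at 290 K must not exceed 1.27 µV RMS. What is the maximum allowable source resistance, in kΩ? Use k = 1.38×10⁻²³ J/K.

137 kΩ

Johnson–Nyquist: V_n = √(4kTRB) ⇒ R = V_n² / (4kTB)
4kTB = 4 × 1.38×10⁻²³ × 290 × 7.34×10² = 1.17×10⁻¹⁷
R = (1.27×10⁻⁶)² / 1.17×10⁻¹⁷ = 1.37×10⁵ Ω = 137 kΩ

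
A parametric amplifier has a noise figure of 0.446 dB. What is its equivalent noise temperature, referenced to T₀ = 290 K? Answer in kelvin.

31.4 K

F = 10^(0.446/10) = 1.10815
T_e = (F − 1)·T₀ = (1.10815 − 1) × 290 = 31.4 K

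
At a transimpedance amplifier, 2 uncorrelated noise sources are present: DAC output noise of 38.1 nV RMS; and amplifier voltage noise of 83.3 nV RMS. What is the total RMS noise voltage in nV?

91.6 nV

Uncorrelated sources add in power (mean-square): V_tot = √(ΣV_i²)
V_tot = √[(3.81×10⁻⁸)² + (8.33×10⁻⁸)²] = 9.16×10⁻⁸ V = 91.6 nV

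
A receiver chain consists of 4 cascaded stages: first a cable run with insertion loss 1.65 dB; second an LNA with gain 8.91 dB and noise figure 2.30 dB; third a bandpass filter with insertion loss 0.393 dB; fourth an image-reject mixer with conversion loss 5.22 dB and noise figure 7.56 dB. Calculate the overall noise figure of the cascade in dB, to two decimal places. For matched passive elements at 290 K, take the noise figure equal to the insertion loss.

5.40 dB

Convert to linear (a loss of L dB is a gain of −L dB): F_i = 10^(NF_i/10), G_i = 10^(G_i,dB/10)
  Stage 1: F_1 = 10^(1.65/10) = 1.462, G_1 = 10^(−1.65/10) = 0.6839
  Stage 2: F_2 = 10^(2.30/10) = 1.698, G_2 = 10^(8.91/10) = 7.780
  Stage 3: F_3 = 10^(0.393/10) = 1.095, G_3 = 10^(−0.393/10) = 0.9135
  Stage 4: F_4 = 10^(7.56/10) = 5.702, G_4 = 10^(−5.22/10) = 0.3006
Friis cascade:
  F = 1.462 + (1.698 − 1)/0.6839 + (1.095 − 1)/5.321 + (5.702 − 1)/4.861 = 3.468
NF = 10 log₁₀(3.468) = 5.40 dB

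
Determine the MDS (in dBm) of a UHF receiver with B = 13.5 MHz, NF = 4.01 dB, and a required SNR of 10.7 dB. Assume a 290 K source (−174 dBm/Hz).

−88.0 dBm

Sensitivity = −174 + 10 log₁₀(B) + NF + SNR_min
= −174 + 71.3 + 4.01 + 10.7
= −87.99 dBm → −88.0 dBm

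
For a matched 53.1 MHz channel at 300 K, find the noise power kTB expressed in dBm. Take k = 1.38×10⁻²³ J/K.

P_n = kTB = 1.38×10⁻²³ × 300 × 5.31×10⁷ = 2.20×10⁻¹³ W
In dBm: 10 log₁₀(2.20×10⁻¹³ / 10⁻³) = −96.6 dBm

−96.6 dBm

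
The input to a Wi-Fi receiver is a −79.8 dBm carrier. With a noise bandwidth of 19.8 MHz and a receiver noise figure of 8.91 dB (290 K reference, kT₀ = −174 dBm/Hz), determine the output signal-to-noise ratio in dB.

Noise floor: N = −174 + 10 log₁₀(B) + NF
10 log₁₀(1.98×10⁷) = 72.97 dB
N = −174 + 72.97 + 8.91 = −92.12 dBm
SNR = P_sig − N = −79.8 − (−92.12) = 12.32 dB → 12.3 dB

12.3 dB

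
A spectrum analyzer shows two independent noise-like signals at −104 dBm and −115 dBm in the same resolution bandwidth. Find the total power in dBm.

Convert to linear, add, convert back:
P₁ = 3.98×10⁻¹⁴ W, P₂ = 3.16×10⁻¹⁵ W
P_tot = 4.30×10⁻¹⁴ W → 10 log₁₀(P_tot / 10⁻³) = −103.7 dBm

−103.7 dBm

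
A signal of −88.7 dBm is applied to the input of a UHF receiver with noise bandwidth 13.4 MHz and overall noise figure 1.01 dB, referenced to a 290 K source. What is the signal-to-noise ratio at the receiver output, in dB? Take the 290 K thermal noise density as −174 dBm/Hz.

13.0 dB

Noise floor: N = −174 + 10 log₁₀(B) + NF
10 log₁₀(1.34×10⁷) = 71.27 dB
N = −174 + 71.27 + 1.01 = −101.72 dBm
SNR = P_sig − N = −88.7 − (−101.72) = 13.02 dB → 13.0 dB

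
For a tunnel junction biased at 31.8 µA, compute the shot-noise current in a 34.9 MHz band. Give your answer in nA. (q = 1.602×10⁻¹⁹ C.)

I_n = √(2qI·B)
2qI·B = 2 × 1.602×10⁻¹⁹ × 3.18×10⁻⁵ × 3.49×10⁷ = 3.56×10⁻¹⁶ A²
I_n = √(3.56×10⁻¹⁶) = 1.89×10⁻⁸ A = 18.9 nA

18.9 nA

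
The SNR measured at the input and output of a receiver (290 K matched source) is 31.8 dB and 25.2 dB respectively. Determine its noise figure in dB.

NF (dB) = SNR_in(dB) − SNR_out(dB) when the source is at T₀
NF = 31.8 − 25.2 = 6.6 dB

6.6 dB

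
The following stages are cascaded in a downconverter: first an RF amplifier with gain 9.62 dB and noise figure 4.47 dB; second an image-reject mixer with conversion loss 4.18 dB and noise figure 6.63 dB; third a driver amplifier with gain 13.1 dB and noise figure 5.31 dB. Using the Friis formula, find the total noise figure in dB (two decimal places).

5.88 dB

Convert to linear (a loss of L dB is a gain of −L dB): F_i = 10^(NF_i/10), G_i = 10^(G_i,dB/10)
  Stage 1: F_1 = 10^(4.47/10) = 2.799, G_1 = 10^(9.62/10) = 9.162
  Stage 2: F_2 = 10^(6.63/10) = 4.603, G_2 = 10^(−4.18/10) = 0.3819
  Stage 3: F_3 = 10^(5.31/10) = 3.396, G_3 = 10^(13.1/10) = 20.42
Friis cascade:
  F = 2.799 + (4.603 − 1)/9.162 + (3.396 − 1)/3.499 = 3.877
NF = 10 log₁₀(3.877) = 5.88 dB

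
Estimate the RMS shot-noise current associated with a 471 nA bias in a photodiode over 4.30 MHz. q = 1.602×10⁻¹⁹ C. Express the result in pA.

I_n = √(2qI·B)
2qI·B = 2 × 1.602×10⁻¹⁹ × 4.71×10⁻⁷ × 4.30×10⁶ = 6.49×10⁻¹⁹ A²
I_n = √(6.49×10⁻¹⁹) = 8.06×10⁻¹⁰ A = 806 pA

806 pA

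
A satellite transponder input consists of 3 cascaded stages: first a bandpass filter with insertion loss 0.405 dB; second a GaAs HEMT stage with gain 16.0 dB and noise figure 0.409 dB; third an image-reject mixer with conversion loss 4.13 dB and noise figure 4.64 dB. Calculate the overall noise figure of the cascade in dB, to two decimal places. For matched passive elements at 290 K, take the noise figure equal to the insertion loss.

1.00 dB

Convert to linear (a loss of L dB is a gain of −L dB): F_i = 10^(NF_i/10), G_i = 10^(G_i,dB/10)
  Stage 1: F_1 = 10^(0.405/10) = 1.098, G_1 = 10^(−0.405/10) = 0.9110
  Stage 2: F_2 = 10^(0.409/10) = 1.099, G_2 = 10^(16.0/10) = 39.81
  Stage 3: F_3 = 10^(4.64/10) = 2.911, G_3 = 10^(−4.13/10) = 0.3864
Friis cascade:
  F = 1.098 + (1.099 − 1)/0.9110 + (2.911 − 1)/36.27 = 1.259
NF = 10 log₁₀(1.259) = 1.00 dB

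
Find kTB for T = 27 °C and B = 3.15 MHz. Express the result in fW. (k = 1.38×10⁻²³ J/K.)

T = 27 °C + 273.15 = 300.15 K
P_n = kTB = 1.38×10⁻²³ × 300.15 × 3.15×10⁶ = 1.30×10⁻¹⁴ W = 13.0 fW

13.0 fW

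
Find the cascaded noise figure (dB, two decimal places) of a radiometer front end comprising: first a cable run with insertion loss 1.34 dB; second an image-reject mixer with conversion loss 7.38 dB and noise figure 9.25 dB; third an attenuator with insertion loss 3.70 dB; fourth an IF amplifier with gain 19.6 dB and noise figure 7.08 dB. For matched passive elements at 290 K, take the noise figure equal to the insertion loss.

19.69 dB

Convert to linear (a loss of L dB is a gain of −L dB): F_i = 10^(NF_i/10), G_i = 10^(G_i,dB/10)
  Stage 1: F_1 = 10^(1.34/10) = 1.361, G_1 = 10^(−1.34/10) = 0.7345
  Stage 2: F_2 = 10^(9.25/10) = 8.414, G_2 = 10^(−7.38/10) = 0.1828
  Stage 3: F_3 = 10^(3.70/10) = 2.344, G_3 = 10^(−3.70/10) = 0.4266
  Stage 4: F_4 = 10^(7.08/10) = 5.105, G_4 = 10^(19.6/10) = 91.20
Friis cascade:
  F = 1.361 + (8.414 − 1)/0.7345 + (2.344 − 1)/0.1343 + (5.105 − 1)/0.05728 = 93.13
NF = 10 log₁₀(93.13) = 19.69 dB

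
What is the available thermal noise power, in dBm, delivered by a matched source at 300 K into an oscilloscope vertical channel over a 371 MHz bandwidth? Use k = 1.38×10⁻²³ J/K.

−88.1 dBm

P_n = kTB = 1.38×10⁻²³ × 300 × 3.71×10⁸ = 1.54×10⁻¹² W
In dBm: 10 log₁₀(1.54×10⁻¹² / 10⁻³) = −88.1 dBm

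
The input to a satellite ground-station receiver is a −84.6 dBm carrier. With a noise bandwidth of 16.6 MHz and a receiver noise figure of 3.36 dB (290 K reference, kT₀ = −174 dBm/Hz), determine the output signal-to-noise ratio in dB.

Noise floor: N = −174 + 10 log₁₀(B) + NF
10 log₁₀(1.66×10⁷) = 72.2 dB
N = −174 + 72.2 + 3.36 = −98.44 dBm
SNR = P_sig − N = −84.6 − (−98.44) = 13.84 dB → 13.8 dB

13.8 dB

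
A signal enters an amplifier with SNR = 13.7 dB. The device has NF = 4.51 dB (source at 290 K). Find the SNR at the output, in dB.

By definition F = SNR_in/SNR_out, so in dB: SNR_out = SNR_in − NF
SNR_out = 13.7 − 4.51 = 9.19 dB

9.19 dB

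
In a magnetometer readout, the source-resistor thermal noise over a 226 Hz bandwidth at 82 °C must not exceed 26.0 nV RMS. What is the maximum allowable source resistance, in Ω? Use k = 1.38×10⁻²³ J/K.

153 Ω

T = 82 °C + 273.15 = 355.15 K
Johnson–Nyquist: V_n = √(4kTRB) ⇒ R = V_n² / (4kTB)
4kTB = 4 × 1.38×10⁻²³ × 355.15 × 2.26×10² = 4.43×10⁻¹⁸
R = (2.60×10⁻⁸)² / 4.43×10⁻¹⁸ = 1.53×10² Ω = 153 Ω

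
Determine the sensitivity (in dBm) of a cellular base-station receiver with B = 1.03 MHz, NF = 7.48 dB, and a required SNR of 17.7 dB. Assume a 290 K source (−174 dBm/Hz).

−88.7 dBm

Sensitivity = −174 + 10 log₁₀(B) + NF + SNR_min
= −174 + 60.13 + 7.48 + 17.7
= −88.69 dBm → −88.7 dBm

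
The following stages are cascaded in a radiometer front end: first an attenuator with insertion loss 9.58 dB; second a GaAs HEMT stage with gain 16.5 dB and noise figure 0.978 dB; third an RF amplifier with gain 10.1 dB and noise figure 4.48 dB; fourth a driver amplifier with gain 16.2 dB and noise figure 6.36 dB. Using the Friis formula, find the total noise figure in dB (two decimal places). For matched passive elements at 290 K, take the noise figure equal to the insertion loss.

10.72 dB

Convert to linear (a loss of L dB is a gain of −L dB): F_i = 10^(NF_i/10), G_i = 10^(G_i,dB/10)
  Stage 1: F_1 = 10^(9.58/10) = 9.078, G_1 = 10^(−9.58/10) = 0.1102
  Stage 2: F_2 = 10^(0.978/10) = 1.253, G_2 = 10^(16.5/10) = 44.67
  Stage 3: F_3 = 10^(4.48/10) = 2.805, G_3 = 10^(10.1/10) = 10.23
  Stage 4: F_4 = 10^(6.36/10) = 4.325, G_4 = 10^(16.2/10) = 41.69
Friis cascade:
  F = 9.078 + (1.253 − 1)/0.1102 + (2.805 − 1)/4.920 + (4.325 − 1)/50.35 = 11.80
NF = 10 log₁₀(11.80) = 10.72 dB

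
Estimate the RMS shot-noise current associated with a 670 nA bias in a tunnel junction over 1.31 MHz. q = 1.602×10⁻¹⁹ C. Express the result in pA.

530 pA

I_n = √(2qI·B)
2qI·B = 2 × 1.602×10⁻¹⁹ × 6.70×10⁻⁷ × 1.31×10⁶ = 2.81×10⁻¹⁹ A²
I_n = √(2.81×10⁻¹⁹) = 5.30×10⁻¹⁰ A = 530 pA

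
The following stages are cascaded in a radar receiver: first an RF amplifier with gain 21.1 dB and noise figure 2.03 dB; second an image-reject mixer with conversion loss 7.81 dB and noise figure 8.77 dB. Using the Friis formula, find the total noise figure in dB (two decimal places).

Convert to linear (a loss of L dB is a gain of −L dB): F_i = 10^(NF_i/10), G_i = 10^(G_i,dB/10)
  Stage 1: F_1 = 10^(2.03/10) = 1.596, G_1 = 10^(21.1/10) = 128.8
  Stage 2: F_2 = 10^(8.77/10) = 7.534, G_2 = 10^(−7.81/10) = 0.1656
Friis cascade:
  F = 1.596 + (7.534 − 1)/128.8 = 1.647
NF = 10 log₁₀(1.647) = 2.17 dB

2.17 dB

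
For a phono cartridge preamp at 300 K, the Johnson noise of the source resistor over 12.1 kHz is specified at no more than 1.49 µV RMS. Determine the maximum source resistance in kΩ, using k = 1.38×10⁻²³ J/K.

11.1 kΩ

Johnson–Nyquist: V_n = √(4kTRB) ⇒ R = V_n² / (4kTB)
4kTB = 4 × 1.38×10⁻²³ × 300 × 1.21×10⁴ = 2.00×10⁻¹⁶
R = (1.49×10⁻⁶)² / 2.00×10⁻¹⁶ = 1.11×10⁴ Ω = 11.1 kΩ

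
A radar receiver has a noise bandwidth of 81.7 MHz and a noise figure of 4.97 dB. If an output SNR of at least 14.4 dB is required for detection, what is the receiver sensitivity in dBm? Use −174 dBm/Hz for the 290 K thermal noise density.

Sensitivity = −174 + 10 log₁₀(B) + NF + SNR_min
= −174 + 79.12 + 4.97 + 14.4
= −75.51 dBm → −75.5 dBm

−75.5 dBm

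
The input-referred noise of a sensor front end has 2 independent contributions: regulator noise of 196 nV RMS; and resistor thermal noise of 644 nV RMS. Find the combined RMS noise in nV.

Uncorrelated sources add in power (mean-square): V_tot = √(ΣV_i²)
V_tot = √[(1.96×10⁻⁷)² + (6.44×10⁻⁷)²] = 6.73×10⁻⁷ V = 673 nV

673 nV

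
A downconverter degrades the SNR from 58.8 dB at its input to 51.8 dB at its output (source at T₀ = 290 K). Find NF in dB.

NF (dB) = SNR_in(dB) − SNR_out(dB) when the source is at T₀
NF = 58.8 − 51.8 = 7.0 dB

7.0 dB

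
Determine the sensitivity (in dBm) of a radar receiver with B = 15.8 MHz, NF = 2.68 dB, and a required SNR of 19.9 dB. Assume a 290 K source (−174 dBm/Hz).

−79.4 dBm

Sensitivity = −174 + 10 log₁₀(B) + NF + SNR_min
= −174 + 71.99 + 2.68 + 19.9
= −79.43 dBm → −79.4 dBm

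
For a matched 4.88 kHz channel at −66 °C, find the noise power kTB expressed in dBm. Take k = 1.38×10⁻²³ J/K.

−138.6 dBm

T = −66 °C + 273.15 = 207.15 K
P_n = kTB = 1.38×10⁻²³ × 207.15 × 4.88×10³ = 1.40×10⁻¹⁷ W
In dBm: 10 log₁₀(1.40×10⁻¹⁷ / 10⁻³) = −138.6 dBm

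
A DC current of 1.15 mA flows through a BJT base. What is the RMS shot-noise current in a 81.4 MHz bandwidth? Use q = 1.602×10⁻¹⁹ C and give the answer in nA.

I_n = √(2qI·B)
2qI·B = 2 × 1.602×10⁻¹⁹ × 1.15×10⁻³ × 8.14×10⁷ = 3.00×10⁻¹⁴ A²
I_n = √(3.00×10⁻¹⁴) = 1.73×10⁻⁷ A = 173 nA

173 nA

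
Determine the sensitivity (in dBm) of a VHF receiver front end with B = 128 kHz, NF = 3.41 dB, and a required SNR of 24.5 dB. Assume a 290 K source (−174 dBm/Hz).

−95.0 dBm

Sensitivity = −174 + 10 log₁₀(B) + NF + SNR_min
= −174 + 51.07 + 3.41 + 24.5
= −95.02 dBm → −95.0 dBm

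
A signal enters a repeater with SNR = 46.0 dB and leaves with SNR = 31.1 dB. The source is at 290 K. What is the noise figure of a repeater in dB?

14.9 dB

NF (dB) = SNR_in(dB) − SNR_out(dB) when the source is at T₀
NF = 46.0 − 31.1 = 14.9 dB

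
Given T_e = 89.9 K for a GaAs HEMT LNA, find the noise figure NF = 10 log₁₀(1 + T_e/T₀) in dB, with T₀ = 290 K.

1.17 dB

F = 1 + T_e/T₀ = 1 + 89.9/290 = 1.31
NF = 10 log₁₀(1.31) = 1.17 dB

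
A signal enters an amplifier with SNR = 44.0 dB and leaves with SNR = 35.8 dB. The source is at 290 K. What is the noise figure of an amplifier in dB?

8.2 dB

NF (dB) = SNR_in(dB) − SNR_out(dB) when the source is at T₀
NF = 44.0 − 35.8 = 8.2 dB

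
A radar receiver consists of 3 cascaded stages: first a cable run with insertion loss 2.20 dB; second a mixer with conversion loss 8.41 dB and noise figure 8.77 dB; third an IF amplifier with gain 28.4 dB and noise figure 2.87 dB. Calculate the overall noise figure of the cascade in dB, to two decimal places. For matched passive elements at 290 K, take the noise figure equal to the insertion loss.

Convert to linear (a loss of L dB is a gain of −L dB): F_i = 10^(NF_i/10), G_i = 10^(G_i,dB/10)
  Stage 1: F_1 = 10^(2.20/10) = 1.660, G_1 = 10^(−2.20/10) = 0.6026
  Stage 2: F_2 = 10^(8.77/10) = 7.534, G_2 = 10^(−8.41/10) = 0.1442
  Stage 3: F_3 = 10^(2.87/10) = 1.936, G_3 = 10^(28.4/10) = 691.8
Friis cascade:
  F = 1.660 + (7.534 − 1)/0.6026 + (1.936 − 1)/0.08690 = 23.28
NF = 10 log₁₀(23.28) = 13.67 dB

13.67 dB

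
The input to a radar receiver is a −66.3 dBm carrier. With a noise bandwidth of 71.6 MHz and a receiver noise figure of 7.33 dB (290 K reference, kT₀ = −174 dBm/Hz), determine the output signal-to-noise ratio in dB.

21.8 dB

Noise floor: N = −174 + 10 log₁₀(B) + NF
10 log₁₀(7.16×10⁷) = 78.55 dB
N = −174 + 78.55 + 7.33 = −88.12 dBm
SNR = P_sig − N = −66.3 − (−88.12) = 21.82 dB → 21.8 dB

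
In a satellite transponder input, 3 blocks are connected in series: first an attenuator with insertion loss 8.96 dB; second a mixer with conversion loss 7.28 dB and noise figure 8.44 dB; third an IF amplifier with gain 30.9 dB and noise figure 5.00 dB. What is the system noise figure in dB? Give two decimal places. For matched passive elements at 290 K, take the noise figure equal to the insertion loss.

21.64 dB

Convert to linear (a loss of L dB is a gain of −L dB): F_i = 10^(NF_i/10), G_i = 10^(G_i,dB/10)
  Stage 1: F_1 = 10^(8.96/10) = 7.870, G_1 = 10^(−8.96/10) = 0.1271
  Stage 2: F_2 = 10^(8.44/10) = 6.982, G_2 = 10^(−7.28/10) = 0.1871
  Stage 3: F_3 = 10^(5.00/10) = 3.162, G_3 = 10^(30.9/10) = 1230
Friis cascade:
  F = 7.870 + (6.982 − 1)/0.1271 + (3.162 − 1)/0.02377 = 145.9
NF = 10 log₁₀(145.9) = 21.64 dB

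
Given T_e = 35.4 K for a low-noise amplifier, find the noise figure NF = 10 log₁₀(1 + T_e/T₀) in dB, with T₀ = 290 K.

F = 1 + T_e/T₀ = 1 + 35.4/290 = 1.12207
NF = 10 log₁₀(1.12207) = 0.500 dB

0.500 dB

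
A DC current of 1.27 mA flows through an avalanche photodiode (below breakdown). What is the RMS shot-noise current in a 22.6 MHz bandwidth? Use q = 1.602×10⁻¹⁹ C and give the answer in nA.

95.9 nA

I_n = √(2qI·B)
2qI·B = 2 × 1.602×10⁻¹⁹ × 1.27×10⁻³ × 2.26×10⁷ = 9.20×10⁻¹⁵ A²
I_n = √(9.20×10⁻¹⁵) = 9.59×10⁻⁸ A = 95.9 nA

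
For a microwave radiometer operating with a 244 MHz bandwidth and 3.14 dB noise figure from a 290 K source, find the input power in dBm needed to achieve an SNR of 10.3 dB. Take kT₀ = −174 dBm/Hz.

Sensitivity = −174 + 10 log₁₀(B) + NF + SNR_min
= −174 + 83.87 + 3.14 + 10.3
= −76.69 dBm → −76.7 dBm

−76.7 dBm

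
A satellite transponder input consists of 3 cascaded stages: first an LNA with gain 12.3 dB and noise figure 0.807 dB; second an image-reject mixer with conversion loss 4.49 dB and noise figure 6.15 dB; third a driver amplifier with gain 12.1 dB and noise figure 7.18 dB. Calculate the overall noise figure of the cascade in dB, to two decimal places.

Convert to linear (a loss of L dB is a gain of −L dB): F_i = 10^(NF_i/10), G_i = 10^(G_i,dB/10)
  Stage 1: F_1 = 10^(0.807/10) = 1.204, G_1 = 10^(12.3/10) = 16.98
  Stage 2: F_2 = 10^(6.15/10) = 4.121, G_2 = 10^(−4.49/10) = 0.3556
  Stage 3: F_3 = 10^(7.18/10) = 5.224, G_3 = 10^(12.1/10) = 16.22
Friis cascade:
  F = 1.204 + (4.121 − 1)/16.98 + (5.224 − 1)/6.039 = 2.087
NF = 10 log₁₀(2.087) = 3.20 dB

3.20 dB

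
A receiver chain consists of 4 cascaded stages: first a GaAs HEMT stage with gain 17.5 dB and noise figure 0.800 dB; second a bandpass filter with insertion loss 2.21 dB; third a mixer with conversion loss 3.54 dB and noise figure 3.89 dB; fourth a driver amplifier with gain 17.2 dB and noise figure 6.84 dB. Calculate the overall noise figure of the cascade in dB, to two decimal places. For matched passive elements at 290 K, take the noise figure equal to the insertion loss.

Convert to linear (a loss of L dB is a gain of −L dB): F_i = 10^(NF_i/10), G_i = 10^(G_i,dB/10)
  Stage 1: F_1 = 10^(0.800/10) = 1.202, G_1 = 10^(17.5/10) = 56.23
  Stage 2: F_2 = 10^(2.21/10) = 1.663, G_2 = 10^(−2.21/10) = 0.6012
  Stage 3: F_3 = 10^(3.89/10) = 2.449, G_3 = 10^(−3.54/10) = 0.4426
  Stage 4: F_4 = 10^(6.84/10) = 4.831, G_4 = 10^(17.2/10) = 52.48
Friis cascade:
  F = 1.202 + (1.663 − 1)/56.23 + (2.449 − 1)/33.81 + (4.831 − 1)/14.96 = 1.513
NF = 10 log₁₀(1.513) = 1.80 dB

1.80 dB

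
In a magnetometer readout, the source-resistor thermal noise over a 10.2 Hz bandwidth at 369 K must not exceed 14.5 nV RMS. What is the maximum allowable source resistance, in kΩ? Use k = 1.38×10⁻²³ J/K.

1.01 kΩ

Johnson–Nyquist: V_n = √(4kTRB) ⇒ R = V_n² / (4kTB)
4kTB = 4 × 1.38×10⁻²³ × 369 × 1.02×10¹ = 2.08×10⁻¹⁹
R = (1.45×10⁻⁸)² / 2.08×10⁻¹⁹ = 1.01×10³ Ω = 1.01 kΩ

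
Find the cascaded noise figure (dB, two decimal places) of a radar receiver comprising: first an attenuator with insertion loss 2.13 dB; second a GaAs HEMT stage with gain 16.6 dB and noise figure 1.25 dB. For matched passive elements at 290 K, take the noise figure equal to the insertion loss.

3.38 dB

Convert to linear (a loss of L dB is a gain of −L dB): F_i = 10^(NF_i/10), G_i = 10^(G_i,dB/10)
  Stage 1: F_1 = 10^(2.13/10) = 1.633, G_1 = 10^(−2.13/10) = 0.6124
  Stage 2: F_2 = 10^(1.25/10) = 1.334, G_2 = 10^(16.6/10) = 45.71
Friis cascade:
  F = 1.633 + (1.334 − 1)/0.6124 = 2.178
NF = 10 log₁₀(2.178) = 3.38 dB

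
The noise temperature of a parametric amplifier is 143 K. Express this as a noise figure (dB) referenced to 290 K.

F = 1 + T_e/T₀ = 1 + 143/290 = 1.4931
NF = 10 log₁₀(1.4931) = 1.74 dB

1.74 dB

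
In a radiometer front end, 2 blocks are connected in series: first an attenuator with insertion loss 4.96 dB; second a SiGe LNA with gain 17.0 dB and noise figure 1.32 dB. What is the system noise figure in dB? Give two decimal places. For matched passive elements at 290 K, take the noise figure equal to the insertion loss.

6.28 dB

Convert to linear (a loss of L dB is a gain of −L dB): F_i = 10^(NF_i/10), G_i = 10^(G_i,dB/10)
  Stage 1: F_1 = 10^(4.96/10) = 3.133, G_1 = 10^(−4.96/10) = 0.3192
  Stage 2: F_2 = 10^(1.32/10) = 1.355, G_2 = 10^(17.0/10) = 50.12
Friis cascade:
  F = 3.133 + (1.355 − 1)/0.3192 = 4.246
NF = 10 log₁₀(4.246) = 6.28 dB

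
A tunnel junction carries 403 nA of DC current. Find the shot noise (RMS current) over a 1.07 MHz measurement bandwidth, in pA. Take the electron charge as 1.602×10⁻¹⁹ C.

I_n = √(2qI·B)
2qI·B = 2 × 1.602×10⁻¹⁹ × 4.03×10⁻⁷ × 1.07×10⁶ = 1.38×10⁻¹⁹ A²
I_n = √(1.38×10⁻¹⁹) = 3.72×10⁻¹⁰ A = 372 pA

372 pA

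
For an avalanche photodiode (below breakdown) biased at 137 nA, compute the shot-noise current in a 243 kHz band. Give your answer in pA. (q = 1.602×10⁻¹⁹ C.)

103 pA

I_n = √(2qI·B)
2qI·B = 2 × 1.602×10⁻¹⁹ × 1.37×10⁻⁷ × 2.43×10⁵ = 1.07×10⁻²⁰ A²
I_n = √(1.07×10⁻²⁰) = 1.03×10⁻¹⁰ A = 103 pA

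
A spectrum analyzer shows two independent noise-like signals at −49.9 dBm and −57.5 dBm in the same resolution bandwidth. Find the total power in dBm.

−49.2 dBm

Convert to linear, add, convert back:
P₁ = 1.02×10⁻⁸ W, P₂ = 1.78×10⁻⁹ W
P_tot = 1.20×10⁻⁸ W → 10 log₁₀(P_tot / 10⁻³) = −49.2 dBm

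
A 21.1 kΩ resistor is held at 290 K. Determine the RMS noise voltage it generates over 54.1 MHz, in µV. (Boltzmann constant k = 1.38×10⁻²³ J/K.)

V_n = √(4kTRB)
4kTRB = 4 × 1.38×10⁻²³ × 290 × 2.11×10⁴ × 5.41×10⁷ = 1.83×10⁻⁸ V²
V_n = √(1.83×10⁻⁸) = 1.35×10⁻⁴ V = 135 µV

135 µV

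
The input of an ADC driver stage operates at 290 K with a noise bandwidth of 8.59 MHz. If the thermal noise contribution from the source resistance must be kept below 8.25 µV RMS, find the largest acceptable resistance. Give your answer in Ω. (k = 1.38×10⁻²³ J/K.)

495 Ω

Johnson–Nyquist: V_n = √(4kTRB) ⇒ R = V_n² / (4kTB)
4kTB = 4 × 1.38×10⁻²³ × 290 × 8.59×10⁶ = 1.38×10⁻¹³
R = (8.25×10⁻⁶)² / 1.38×10⁻¹³ = 4.95×10² Ω = 495 Ω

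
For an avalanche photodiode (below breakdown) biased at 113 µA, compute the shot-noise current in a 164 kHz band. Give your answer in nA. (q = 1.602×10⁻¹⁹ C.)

I_n = √(2qI·B)
2qI·B = 2 × 1.602×10⁻¹⁹ × 1.13×10⁻⁴ × 1.64×10⁵ = 5.94×10⁻¹⁸ A²
I_n = √(5.94×10⁻¹⁸) = 2.44×10⁻⁹ A = 2.44 nA

2.44 nA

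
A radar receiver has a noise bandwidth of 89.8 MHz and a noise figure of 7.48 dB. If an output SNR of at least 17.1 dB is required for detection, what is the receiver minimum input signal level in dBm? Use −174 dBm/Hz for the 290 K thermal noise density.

Sensitivity = −174 + 10 log₁₀(B) + NF + SNR_min
= −174 + 79.53 + 7.48 + 17.1
= −69.89 dBm → −69.9 dBm

−69.9 dBm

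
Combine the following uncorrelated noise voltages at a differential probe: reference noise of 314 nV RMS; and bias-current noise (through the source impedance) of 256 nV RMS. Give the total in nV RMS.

405 nV

Uncorrelated sources add in power (mean-square): V_tot = √(ΣV_i²)
V_tot = √[(3.14×10⁻⁷)² + (2.56×10⁻⁷)²] = 4.05×10⁻⁷ V = 405 nV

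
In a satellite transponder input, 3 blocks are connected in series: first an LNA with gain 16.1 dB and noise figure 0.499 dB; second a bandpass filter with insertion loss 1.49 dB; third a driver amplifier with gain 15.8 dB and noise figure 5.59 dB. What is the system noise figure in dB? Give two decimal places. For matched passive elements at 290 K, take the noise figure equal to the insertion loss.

0.87 dB

Convert to linear (a loss of L dB is a gain of −L dB): F_i = 10^(NF_i/10), G_i = 10^(G_i,dB/10)
  Stage 1: F_1 = 10^(0.499/10) = 1.122, G_1 = 10^(16.1/10) = 40.74
  Stage 2: F_2 = 10^(1.49/10) = 1.409, G_2 = 10^(−1.49/10) = 0.7096
  Stage 3: F_3 = 10^(5.59/10) = 3.622, G_3 = 10^(15.8/10) = 38.02
Friis cascade:
  F = 1.122 + (1.409 − 1)/40.74 + (3.622 − 1)/28.91 = 1.223
NF = 10 log₁₀(1.223) = 0.87 dB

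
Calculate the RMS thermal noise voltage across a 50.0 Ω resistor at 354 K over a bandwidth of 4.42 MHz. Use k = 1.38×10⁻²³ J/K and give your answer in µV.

V_n = √(4kTRB)
4kTRB = 4 × 1.38×10⁻²³ × 354 × 5.00×10¹ × 4.42×10⁶ = 4.32×10⁻¹² V²
V_n = √(4.32×10⁻¹²) = 2.08×10⁻⁶ V = 2.08 µV

2.08 µV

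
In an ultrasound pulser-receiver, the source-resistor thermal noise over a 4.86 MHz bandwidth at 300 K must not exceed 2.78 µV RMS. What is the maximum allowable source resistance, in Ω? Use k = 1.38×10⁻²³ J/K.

96.0 Ω

Johnson–Nyquist: V_n = √(4kTRB) ⇒ R = V_n² / (4kTB)
4kTB = 4 × 1.38×10⁻²³ × 300 × 4.86×10⁶ = 8.05×10⁻¹⁴
R = (2.78×10⁻⁶)² / 8.05×10⁻¹⁴ = 9.60×10¹ Ω = 96.0 Ω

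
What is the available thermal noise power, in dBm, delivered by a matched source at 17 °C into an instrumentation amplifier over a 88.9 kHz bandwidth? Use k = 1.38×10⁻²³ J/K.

−124.5 dBm

T = 17 °C + 273.15 = 290.15 K
P_n = kTB = 1.38×10⁻²³ × 290.15 × 8.89×10⁴ = 3.56×10⁻¹⁶ W
In dBm: 10 log₁₀(3.56×10⁻¹⁶ / 10⁻³) = −124.5 dBm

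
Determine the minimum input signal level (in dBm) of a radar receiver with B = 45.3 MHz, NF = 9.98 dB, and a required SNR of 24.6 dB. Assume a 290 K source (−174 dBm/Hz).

Sensitivity = −174 + 10 log₁₀(B) + NF + SNR_min
= −174 + 76.56 + 9.98 + 24.6
= −62.86 dBm → −62.9 dBm

−62.9 dBm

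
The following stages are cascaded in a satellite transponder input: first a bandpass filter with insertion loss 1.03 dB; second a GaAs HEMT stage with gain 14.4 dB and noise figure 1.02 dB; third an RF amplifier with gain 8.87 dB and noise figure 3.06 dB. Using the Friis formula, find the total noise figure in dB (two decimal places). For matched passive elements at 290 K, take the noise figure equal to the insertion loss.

Convert to linear (a loss of L dB is a gain of −L dB): F_i = 10^(NF_i/10), G_i = 10^(G_i,dB/10)
  Stage 1: F_1 = 10^(1.03/10) = 1.268, G_1 = 10^(−1.03/10) = 0.7889
  Stage 2: F_2 = 10^(1.02/10) = 1.265, G_2 = 10^(14.4/10) = 27.54
  Stage 3: F_3 = 10^(3.06/10) = 2.023, G_3 = 10^(8.87/10) = 7.709
Friis cascade:
  F = 1.268 + (1.265 − 1)/0.7889 + (2.023 − 1)/21.73 = 1.650
NF = 10 log₁₀(1.650) = 2.18 dB

2.18 dB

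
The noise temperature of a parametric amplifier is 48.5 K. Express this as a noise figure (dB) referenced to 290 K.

F = 1 + T_e/T₀ = 1 + 48.5/290 = 1.16724
NF = 10 log₁₀(1.16724) = 0.672 dB

0.672 dB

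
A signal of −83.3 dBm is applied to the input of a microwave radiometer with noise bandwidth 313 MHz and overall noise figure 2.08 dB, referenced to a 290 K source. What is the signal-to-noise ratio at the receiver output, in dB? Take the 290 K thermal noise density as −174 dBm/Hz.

Noise floor: N = −174 + 10 log₁₀(B) + NF
10 log₁₀(3.13×10⁸) = 84.96 dB
N = −174 + 84.96 + 2.08 = −86.96 dBm
SNR = P_sig − N = −83.3 − (−86.96) = 3.66 dB → 3.7 dB

3.7 dB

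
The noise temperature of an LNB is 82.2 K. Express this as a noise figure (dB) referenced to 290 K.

F = 1 + T_e/T₀ = 1 + 82.2/290 = 1.28345
NF = 10 log₁₀(1.28345) = 1.08 dB

1.08 dB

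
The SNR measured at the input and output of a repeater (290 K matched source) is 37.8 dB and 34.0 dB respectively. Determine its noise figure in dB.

3.8 dB

NF (dB) = SNR_in(dB) − SNR_out(dB) when the source is at T₀
NF = 37.8 − 34.0 = 3.8 dB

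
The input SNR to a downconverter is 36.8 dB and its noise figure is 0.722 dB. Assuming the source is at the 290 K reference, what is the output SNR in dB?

By definition F = SNR_in/SNR_out, so in dB: SNR_out = SNR_in − NF
SNR_out = 36.8 − 0.722 = 36.078 dB

36.078 dB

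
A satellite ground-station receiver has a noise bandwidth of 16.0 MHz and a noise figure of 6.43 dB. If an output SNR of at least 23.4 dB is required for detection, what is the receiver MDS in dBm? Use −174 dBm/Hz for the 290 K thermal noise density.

−72.1 dBm

Sensitivity = −174 + 10 log₁₀(B) + NF + SNR_min
= −174 + 72.04 + 6.43 + 23.4
= −72.13 dBm → −72.1 dBm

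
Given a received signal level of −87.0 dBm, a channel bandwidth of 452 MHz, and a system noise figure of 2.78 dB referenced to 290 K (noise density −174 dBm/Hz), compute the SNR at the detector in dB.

Noise floor: N = −174 + 10 log₁₀(B) + NF
10 log₁₀(4.52×10⁸) = 86.55 dB
N = −174 + 86.55 + 2.78 = −84.67 dBm
SNR = P_sig − N = −87.0 − (−84.67) = −2.33 dB → −2.3 dB

−2.3 dB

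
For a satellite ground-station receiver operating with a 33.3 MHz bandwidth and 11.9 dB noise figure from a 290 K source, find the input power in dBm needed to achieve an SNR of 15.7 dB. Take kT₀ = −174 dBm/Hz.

Sensitivity = −174 + 10 log₁₀(B) + NF + SNR_min
= −174 + 75.22 + 11.9 + 15.7
= −71.18 dBm → −71.2 dBm

−71.2 dBm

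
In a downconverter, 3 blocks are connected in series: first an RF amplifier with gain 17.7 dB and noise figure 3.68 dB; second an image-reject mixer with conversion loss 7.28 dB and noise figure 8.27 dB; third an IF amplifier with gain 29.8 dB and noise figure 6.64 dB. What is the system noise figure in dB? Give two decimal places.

Convert to linear (a loss of L dB is a gain of −L dB): F_i = 10^(NF_i/10), G_i = 10^(G_i,dB/10)
  Stage 1: F_1 = 10^(3.68/10) = 2.333, G_1 = 10^(17.7/10) = 58.88
  Stage 2: F_2 = 10^(8.27/10) = 6.714, G_2 = 10^(−7.28/10) = 0.1871
  Stage 3: F_3 = 10^(6.64/10) = 4.613, G_3 = 10^(29.8/10) = 955.0
Friis cascade:
  F = 2.333 + (6.714 − 1)/58.88 + (4.613 − 1)/11.02 = 2.759
NF = 10 log₁₀(2.759) = 4.41 dB

4.41 dB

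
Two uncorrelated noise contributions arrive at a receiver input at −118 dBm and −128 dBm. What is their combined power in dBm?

Convert to linear, add, convert back:
P₁ = 1.58×10⁻¹⁵ W, P₂ = 1.58×10⁻¹⁶ W
P_tot = 1.74×10⁻¹⁵ W → 10 log₁₀(P_tot / 10⁻³) = −117.6 dBm

−117.6 dBm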